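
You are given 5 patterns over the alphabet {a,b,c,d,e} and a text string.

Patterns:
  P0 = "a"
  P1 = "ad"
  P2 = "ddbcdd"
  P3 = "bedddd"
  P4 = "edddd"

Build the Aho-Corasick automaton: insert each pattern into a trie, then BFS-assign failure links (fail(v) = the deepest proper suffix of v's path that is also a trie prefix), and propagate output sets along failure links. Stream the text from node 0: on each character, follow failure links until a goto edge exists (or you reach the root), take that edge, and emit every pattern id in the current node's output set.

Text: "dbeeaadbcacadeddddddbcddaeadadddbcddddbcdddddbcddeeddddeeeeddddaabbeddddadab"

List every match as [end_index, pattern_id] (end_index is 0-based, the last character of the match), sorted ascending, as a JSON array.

Build automaton:
Trie (insert patterns):
  n0 'ε': a→1 b→9 d→3 e→15
  n1 'a': d→2  ←P0
  n2 'ad': ·  ←P1
  n3 'd': d→4
  n4 'dd': b→5
  n5 'ddb': c→6
  n6 'ddbc': d→7
  n7 'ddbcd': d→8
  n8 'ddbcdd': ·  ←P2
  n9 'b': e→10
  n10 'be': d→11
  n11 'bed': d→12
  n12 'bedd': d→13
  n13 'beddd': d→14
  n14 'bedddd': ·  ←P3
  n15 'e': d→16
  n16 'ed': d→17
  n17 'edd': d→18
  n18 'eddd': d→19
  n19 'edddd': ·  ←P4

Failure links (BFS by depth):
  fail(1) 'a': from fail(0)=0 chase 'a': 0 ⇒ 0;  out={0}∪out(0)={0}
  fail(3) 'd': from fail(0)=0 chase 'd': 0 ⇒ 0;  out=∅∪out(0)=∅
  fail(9) 'b': from fail(0)=0 chase 'b': 0 ⇒ 0;  out=∅∪out(0)=∅
  fail(15) 'e': from fail(0)=0 chase 'e': 0 ⇒ 0;  out=∅∪out(0)=∅
  fail(2) 'ad': from fail(1)=0 chase 'd': 0 ⇒ 3;  out={1}∪out(3)={1}
  fail(4) 'dd': from fail(3)=0 chase 'd': 0 ⇒ 3;  out=∅∪out(3)=∅
  fail(10) 'be': from fail(9)=0 chase 'e': 0 ⇒ 15;  out=∅∪out(15)=∅
  fail(16) 'ed': from fail(15)=0 chase 'd': 0 ⇒ 3;  out=∅∪out(3)=∅
  fail(5) 'ddb': from fail(4)=3 chase 'b': 3→0 ⇒ 9;  out=∅∪out(9)=∅
  fail(11) 'bed': from fail(10)=15 chase 'd': 15 ⇒ 16;  out=∅∪out(16)=∅
  fail(17) 'edd': from fail(16)=3 chase 'd': 3 ⇒ 4;  out=∅∪out(4)=∅
  fail(6) 'ddbc': from fail(5)=9 chase 'c': 9→0 ⇒ 0;  out=∅∪out(0)=∅
  fail(12) 'bedd': from fail(11)=16 chase 'd': 16 ⇒ 17;  out=∅∪out(17)=∅
  fail(18) 'eddd': from fail(17)=4 chase 'd': 4→3 ⇒ 4;  out=∅∪out(4)=∅
  fail(7) 'ddbcd': from fail(6)=0 chase 'd': 0 ⇒ 3;  out=∅∪out(3)=∅
  fail(13) 'beddd': from fail(12)=17 chase 'd': 17 ⇒ 18;  out=∅∪out(18)=∅
  fail(19) 'edddd': from fail(18)=4 chase 'd': 4→3 ⇒ 4;  out={4}∪out(4)={4}
  fail(8) 'ddbcdd': from fail(7)=3 chase 'd': 3 ⇒ 4;  out={2}∪out(4)={2}
  fail(14) 'bedddd': from fail(13)=18 chase 'd': 18 ⇒ 19;  out={3}∪out(19)={3,4}

Text stream:
pos 0 'd': at 3
pos 1 'b': at 9 (via fail)
pos 2 'e': at 10
pos 3 'e': at 15 (via fail)
pos 4 'a': at 1 (via fail)  ** P0@[4:4]
pos 5 'a': at 1 (via fail)  ** P0@[5:5]
pos 6 'd': at 2  ** P1@[5:6]
pos 7 'b': at 9 (via fail)
pos 8 'c': at 0 (via fail)
pos 9 'a': at 1  ** P0@[9:9]
pos 10 'c': at 0 (via fail)
pos 11 'a': at 1  ** P0@[11:11]
pos 12 'd': at 2  ** P1@[11:12]
pos 13 'e': at 15 (via fail)
pos 14 'd': at 16
pos 15 'd': at 17
pos 16 'd': at 18
pos 17 'd': at 19  ** P4@[13:17]
pos 18 'd': at 4 (via fail)
pos 19 'd': at 4 (via fail)
pos 20 'b': at 5
pos 21 'c': at 6
pos 22 'd': at 7
pos 23 'd': at 8  ** P2@[18:23]
pos 24 'a': at 1 (via fail)  ** P0@[24:24]
pos 25 'e': at 15 (via fail)
pos 26 'a': at 1 (via fail)  ** P0@[26:26]
pos 27 'd': at 2  ** P1@[26:27]
pos 28 'a': at 1 (via fail)  ** P0@[28:28]
pos 29 'd': at 2  ** P1@[28:29]
pos 30 'd': at 4 (via fail)
pos 31 'd': at 4 (via fail)
pos 32 'b': at 5
pos 33 'c': at 6
pos 34 'd': at 7
pos 35 'd': at 8  ** P2@[30:35]
pos 36 'd': at 4 (via fail)
pos 37 'd': at 4 (via fail)
pos 38 'b': at 5
pos 39 'c': at 6
pos 40 'd': at 7
pos 41 'd': at 8  ** P2@[36:41]
pos 42 'd': at 4 (via fail)
pos 43 'd': at 4 (via fail)
pos 44 'd': at 4 (via fail)
pos 45 'b': at 5
pos 46 'c': at 6
pos 47 'd': at 7
pos 48 'd': at 8  ** P2@[43:48]
pos 49 'e': at 15 (via fail)
pos 50 'e': at 15 (via fail)
pos 51 'd': at 16
pos 52 'd': at 17
pos 53 'd': at 18
pos 54 'd': at 19  ** P4@[50:54]
pos 55 'e': at 15 (via fail)
pos 56 'e': at 15 (via fail)
pos 57 'e': at 15 (via fail)
pos 58 'e': at 15 (via fail)
pos 59 'd': at 16
pos 60 'd': at 17
pos 61 'd': at 18
pos 62 'd': at 19  ** P4@[58:62]
pos 63 'a': at 1 (via fail)  ** P0@[63:63]
pos 64 'a': at 1 (via fail)  ** P0@[64:64]
pos 65 'b': at 9 (via fail)
pos 66 'b': at 9 (via fail)
pos 67 'e': at 10
pos 68 'd': at 11
pos 69 'd': at 12
pos 70 'd': at 13
pos 71 'd': at 14  ** P3@[66:71],P4@[67:71]
pos 72 'a': at 1 (via fail)  ** P0@[72:72]
pos 73 'd': at 2  ** P1@[72:73]
pos 74 'a': at 1 (via fail)  ** P0@[74:74]
pos 75 'b': at 9 (via fail)

Matches: [[4,0],[5,0],[6,1],[9,0],[11,0],[12,1],[17,4],[23,2],[24,0],[26,0],[27,1],[28,0],[29,1],[35,2],[41,2],[48,2],[54,4],[62,4],[63,0],[64,0],[71,3],[71,4],[72,0],[73,1],[74,0]]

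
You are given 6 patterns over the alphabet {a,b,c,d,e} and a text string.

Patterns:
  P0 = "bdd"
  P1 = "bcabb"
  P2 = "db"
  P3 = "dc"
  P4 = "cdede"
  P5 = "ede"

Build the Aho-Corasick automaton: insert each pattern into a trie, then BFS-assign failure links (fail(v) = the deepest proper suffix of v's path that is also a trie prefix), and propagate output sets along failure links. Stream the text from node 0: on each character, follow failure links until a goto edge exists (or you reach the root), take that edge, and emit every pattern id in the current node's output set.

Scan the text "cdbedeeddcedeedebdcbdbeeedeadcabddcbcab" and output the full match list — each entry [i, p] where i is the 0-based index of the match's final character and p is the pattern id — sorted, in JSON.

Build:
Trie nodes:
  n0 'ε': b→1 c→11 d→8 e→16
  n1 'b': c→4 d→2
  n2 'bd': d→3
  n3 'bdd': ·  ←P0
  n4 'bc': a→5
  n5 'bca': b→6
  n6 'bcab': b→7
  n7 'bcabb': ·  ←P1
  n8 'd': b→9 c→10
  n9 'db': ·  ←P2
  n10 'dc': ·  ←P3
  n11 'c': d→12
  n12 'cd': e→13
  n13 'cde': d→14
  n14 'cded': e→15
  n15 'cdede': ·  ←P4
  n16 'e': d→17
  n17 'ed': e→18
  n18 'ede': ·  ←P5

Failure links (BFS by depth):
  n1('b'): parent n0 fail=0; on 'b' 0 → fail=0;  out ∅∪∅=∅
  n8('d'): parent n0 fail=0; on 'd' 0 → fail=0;  out ∅∪∅=∅
  n11('c'): parent n0 fail=0; on 'c' 0 → fail=0;  out ∅∪∅=∅
  n16('e'): parent n0 fail=0; on 'e' 0 → fail=0;  out ∅∪∅=∅
  n2('bd'): parent n1 fail=0; on 'd' 0 → fail=8;  out ∅∪∅=∅
  n4('bc'): parent n1 fail=0; on 'c' 0 → fail=11;  out ∅∪∅=∅
  n9('db'): parent n8 fail=0; on 'b' 0 → fail=1;  out {2}∪∅={2}
  n10('dc'): parent n8 fail=0; on 'c' 0 → fail=11;  out {3}∪∅={3}
  n12('cd'): parent n11 fail=0; on 'd' 0 → fail=8;  out ∅∪∅=∅
  n17('ed'): parent n16 fail=0; on 'd' 0 → fail=8;  out ∅∪∅=∅
  n3('bdd'): parent n2 fail=8; on 'd' 8→0 → fail=8;  out {0}∪∅={0}
  n5('bca'): parent n4 fail=11; on 'a' 11→0 → fail=0;  out ∅∪∅=∅
  n13('cde'): parent n12 fail=8; on 'e' 8→0 → fail=16;  out ∅∪∅=∅
  n18('ede'): parent n17 fail=8; on 'e' 8→0 → fail=16;  out {5}∪∅={5}
  n6('bcab'): parent n5 fail=0; on 'b' 0 → fail=1;  out ∅∪∅=∅
  n14('cded'): parent n13 fail=16; on 'd' 16 → fail=17;  out ∅∪∅=∅
  n7('bcabb'): parent n6 fail=1; on 'b' 1→0 → fail=1;  out {1}∪∅={1}
  n15('cdede'): parent n14 fail=17; on 'e' 17 → fail=18;  out {4}∪{5}={4,5}

Text stream:
i=0 'c': node 0→11
i=1 'd': node 11→12
i=2 'b': node 12→9 ·f  emit P2@[1:2]
i=3 'e': node 9→16 ·f
i=4 'd': node 16→17
i=5 'e': node 17→18  emit P5@[3:5]
i=6 'e': node 18→16 ·f
i=7 'd': node 16→17
i=8 'd': node 17→8 ·f
i=9 'c': node 8→10  emit P3@[8:9]
i=10 'e': node 10→16 ·f
i=11 'd': node 16→17
i=12 'e': node 17→18  emit P5@[10:12]
i=13 'e': node 18→16 ·f
i=14 'd': node 16→17
i=15 'e': node 17→18  emit P5@[13:15]
i=16 'b': node 18→1 ·f
i=17 'd': node 1→2
i=18 'c': node 2→10 ·f  emit P3@[17:18]
i=19 'b': node 10→1 ·f
i=20 'd': node 1→2
i=21 'b': node 2→9 ·f  emit P2@[20:21]
i=22 'e': node 9→16 ·f
i=23 'e': node 16→16 ·f
i=24 'e': node 16→16 ·f
i=25 'd': node 16→17
i=26 'e': node 17→18  emit P5@[24:26]
i=27 'a': node 18→0 ·f
i=28 'd': node 0→8
i=29 'c': node 8→10  emit P3@[28:29]
i=30 'a': node 10→0 ·f
i=31 'b': node 0→1
i=32 'd': node 1→2
i=33 'd': node 2→3  emit P0@[31:33]
i=34 'c': node 3→10 ·f  emit P3@[33:34]
i=35 'b': node 10→1 ·f
i=36 'c': node 1→4
i=37 'a': node 4→5
i=38 'b': node 5→6

All matches (sorted): [[2,2],[5,5],[9,3],[12,5],[15,5],[18,3],[21,2],[26,5],[29,3],[33,0],[34,3]]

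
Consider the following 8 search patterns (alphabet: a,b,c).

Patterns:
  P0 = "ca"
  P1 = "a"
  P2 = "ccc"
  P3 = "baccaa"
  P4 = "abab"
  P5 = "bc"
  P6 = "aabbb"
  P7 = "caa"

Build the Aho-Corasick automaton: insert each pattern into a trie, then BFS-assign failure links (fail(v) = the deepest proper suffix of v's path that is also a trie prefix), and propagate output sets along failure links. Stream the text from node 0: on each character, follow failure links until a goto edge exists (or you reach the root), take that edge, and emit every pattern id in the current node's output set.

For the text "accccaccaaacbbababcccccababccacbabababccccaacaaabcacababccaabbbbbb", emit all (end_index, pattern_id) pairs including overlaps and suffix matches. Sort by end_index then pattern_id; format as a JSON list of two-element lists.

Build automaton:
Trie nodes:
  n0 'ε': a→3 b→6 c→1
  n1 'c': a→2 c→4
  n2 'ca': a→20  [P0 ends]
  n3 'a': a→16 b→12  [P1 ends]
  n4 'cc': c→5
  n5 'ccc': ·  [P2 ends]
  n6 'b': a→7 c→15
  n7 'ba': c→8
  n8 'bac': c→9
  n9 'bacc': a→10
  n10 'bacca': a→11
  n11 'baccaa': ·  [P3 ends]
  n12 'ab': a→13
  n13 'aba': b→14
  n14 'abab': ·  [P4 ends]
  n15 'bc': ·  [P5 ends]
  n16 'aa': b→17
  n17 'aab': b→18
  n18 'aabb': b→19
  n19 'aabbb': ·  [P6 ends]
  n20 'caa': ·  [P7 ends]

Failure links (BFS by depth):
  fail(1) 'c': from fail(0)=0 chase 'c': 0 ⇒ 0;  out=∅∪out(0)=∅
  fail(3) 'a': from fail(0)=0 chase 'a': 0 ⇒ 0;  out={1}∪out(0)={1}
  fail(6) 'b': from fail(0)=0 chase 'b': 0 ⇒ 0;  out=∅∪out(0)=∅
  fail(2) 'ca': from fail(1)=0 chase 'a': 0 ⇒ 3;  out={0}∪out(3)={0,1}
  fail(4) 'cc': from fail(1)=0 chase 'c': 0 ⇒ 1;  out=∅∪out(1)=∅
  fail(7) 'ba': from fail(6)=0 chase 'a': 0 ⇒ 3;  out=∅∪out(3)={1}
  fail(12) 'ab': from fail(3)=0 chase 'b': 0 ⇒ 6;  out=∅∪out(6)=∅
  fail(15) 'bc': from fail(6)=0 chase 'c': 0 ⇒ 1;  out={5}∪out(1)={5}
  fail(16) 'aa': from fail(3)=0 chase 'a': 0 ⇒ 3;  out=∅∪out(3)={1}
  fail(5) 'ccc': from fail(4)=1 chase 'c': 1 ⇒ 4;  out={2}∪out(4)={2}
  fail(8) 'bac': from fail(7)=3 chase 'c': 3→0 ⇒ 1;  out=∅∪out(1)=∅
  fail(13) 'aba': from fail(12)=6 chase 'a': 6 ⇒ 7;  out=∅∪out(7)={1}
  fail(17) 'aab': from fail(16)=3 chase 'b': 3 ⇒ 12;  out=∅∪out(12)=∅
  fail(20) 'caa': from fail(2)=3 chase 'a': 3 ⇒ 16;  out={7}∪out(16)={1,7}
  fail(9) 'bacc': from fail(8)=1 chase 'c': 1 ⇒ 4;  out=∅∪out(4)=∅
  fail(14) 'abab': from fail(13)=7 chase 'b': 7→3 ⇒ 12;  out={4}∪out(12)={4}
  fail(18) 'aabb': from fail(17)=12 chase 'b': 12→6→0 ⇒ 6;  out=∅∪out(6)=∅
  fail(10) 'bacca': from fail(9)=4 chase 'a': 4→1 ⇒ 2;  out=∅∪out(2)={0,1}
  fail(19) 'aabbb': from fail(18)=6 chase 'b': 6→0 ⇒ 6;  out={6}∪out(6)={6}
  fail(11) 'baccaa': from fail(10)=2 chase 'a': 2 ⇒ 20;  out={3}∪out(20)={1,3,7}

Text stream:
[0] read 'a'  n0⇒n3  emit P1@[0:0]
[1] read 'c'  n3⇒n1 ·f
[2] read 'c'  n1⇒n4
[3] read 'c'  n4⇒n5  emit P2@[1:3]
[4] read 'c'  n5⇒n5 ·f  emit P2@[2:4]
[5] read 'a'  n5⇒n2 ·f  emit P0@[4:5],P1@[5:5]
[6] read 'c'  n2⇒n1 ·f
[7] read 'c'  n1⇒n4
[8] read 'a'  n4⇒n2 ·f  emit P0@[7:8],P1@[8:8]
[9] read 'a'  n2⇒n20  emit P1@[9:9],P7@[7:9]
[10] read 'a'  n20⇒n16 ·f  emit P1@[10:10]
[11] read 'c'  n16⇒n1 ·f
[12] read 'b'  n1⇒n6 ·f
[13] read 'b'  n6⇒n6 ·f
[14] read 'a'  n6⇒n7  emit P1@[14:14]
[15] read 'b'  n7⇒n12 ·f
[16] read 'a'  n12⇒n13  emit P1@[16:16]
[17] read 'b'  n13⇒n14  emit P4@[14:17]
[18] read 'c'  n14⇒n15 ·f  emit P5@[17:18]
[19] read 'c'  n15⇒n4 ·f
[20] read 'c'  n4⇒n5  emit P2@[18:20]
[21] read 'c'  n5⇒n5 ·f  emit P2@[19:21]
[22] read 'c'  n5⇒n5 ·f  emit P2@[20:22]
[23] read 'a'  n5⇒n2 ·f  emit P0@[22:23],P1@[23:23]
[24] read 'b'  n2⇒n12 ·f
[25] read 'a'  n12⇒n13  emit P1@[25:25]
[26] read 'b'  n13⇒n14  emit P4@[23:26]
[27] read 'c'  n14⇒n15 ·f  emit P5@[26:27]
[28] read 'c'  n15⇒n4 ·f
[29] read 'a'  n4⇒n2 ·f  emit P0@[28:29],P1@[29:29]
[30] read 'c'  n2⇒n1 ·f
[31] read 'b'  n1⇒n6 ·f
[32] read 'a'  n6⇒n7  emit P1@[32:32]
[33] read 'b'  n7⇒n12 ·f
[34] read 'a'  n12⇒n13  emit P1@[34:34]
[35] read 'b'  n13⇒n14  emit P4@[32:35]
[36] read 'a'  n14⇒n13 ·f  emit P1@[36:36]
[37] read 'b'  n13⇒n14  emit P4@[34:37]
[38] read 'c'  n14⇒n15 ·f  emit P5@[37:38]
[39] read 'c'  n15⇒n4 ·f
[40] read 'c'  n4⇒n5  emit P2@[38:40]
[41] read 'c'  n5⇒n5 ·f  emit P2@[39:41]
[42] read 'a'  n5⇒n2 ·f  emit P0@[41:42],P1@[42:42]
[43] read 'a'  n2⇒n20  emit P1@[43:43],P7@[41:43]
[44] read 'c'  n20⇒n1 ·f
[45] read 'a'  n1⇒n2  emit P0@[44:45],P1@[45:45]
[46] read 'a'  n2⇒n20  emit P1@[46:46],P7@[44:46]
[47] read 'a'  n20⇒n16 ·f  emit P1@[47:47]
[48] read 'b'  n16⇒n17
[49] read 'c'  n17⇒n15 ·f  emit P5@[48:49]
[50] read 'a'  n15⇒n2 ·f  emit P0@[49:50],P1@[50:50]
[51] read 'c'  n2⇒n1 ·f
[52] read 'a'  n1⇒n2  emit P0@[51:52],P1@[52:52]
[53] read 'b'  n2⇒n12 ·f
[54] read 'a'  n12⇒n13  emit P1@[54:54]
[55] read 'b'  n13⇒n14  emit P4@[52:55]
[56] read 'c'  n14⇒n15 ·f  emit P5@[55:56]
[57] read 'c'  n15⇒n4 ·f
[58] read 'a'  n4⇒n2 ·f  emit P0@[57:58],P1@[58:58]
[59] read 'a'  n2⇒n20  emit P1@[59:59],P7@[57:59]
[60] read 'b'  n20⇒n17 ·f
[61] read 'b'  n17⇒n18
[62] read 'b'  n18⇒n19  emit P6@[58:62]
[63] read 'b'  n19⇒n6 ·f
[64] read 'b'  n6⇒n6 ·f
[65] read 'b'  n6⇒n6 ·f

Result: [[0,1],[3,2],[4,2],[5,0],[5,1],[8,0],[8,1],[9,1],[9,7],[10,1],[14,1],[16,1],[17,4],[18,5],[20,2],[21,2],[22,2],[23,0],[23,1],[25,1],[26,4],[27,5],[29,0],[29,1],[32,1],[34,1],[35,4],[36,1],[37,4],[38,5],[40,2],[41,2],[42,0],[42,1],[43,1],[43,7],[45,0],[45,1],[46,1],[46,7],[47,1],[49,5],[50,0],[50,1],[52,0],[52,1],[54,1],[55,4],[56,5],[58,0],[58,1],[59,1],[59,7],[62,6]]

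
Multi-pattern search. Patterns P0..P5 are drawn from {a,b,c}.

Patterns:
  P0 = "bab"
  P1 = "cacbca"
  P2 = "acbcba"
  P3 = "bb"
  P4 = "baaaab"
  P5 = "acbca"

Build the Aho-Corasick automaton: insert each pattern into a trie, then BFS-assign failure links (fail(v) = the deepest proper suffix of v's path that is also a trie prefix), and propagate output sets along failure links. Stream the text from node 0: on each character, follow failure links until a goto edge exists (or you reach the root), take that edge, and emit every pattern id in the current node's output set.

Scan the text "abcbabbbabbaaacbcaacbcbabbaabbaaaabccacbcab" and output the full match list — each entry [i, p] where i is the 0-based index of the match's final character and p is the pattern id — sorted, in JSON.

Build:
Trie (insert patterns):
  0='ε' goto a→10 b→1 c→4
  1='b' goto a→2 b→16
  2='ba' goto a→17 b→3
  3='bab' goto ·  [P0 ends]
  4='c' goto a→5
  5='ca' goto c→6
  6='cac' goto b→7
  7='cacb' goto c→8
  8='cacbc' goto a→9
  9='cacbca' goto ·  [P1 ends]
  10='a' goto c→11
  11='ac' goto b→12
  12='acb' goto c→13
  13='acbc' goto a→21 b→14
  14='acbcb' goto a→15
  15='acbcba' goto ·  [P2 ends]
  16='bb' goto ·  [P3 ends]
  17='baa' goto a→18
  18='baaa' goto a→19
  19='baaaa' goto b→20
  20='baaaab' goto ·  [P4 ends]
  21='acbca' goto ·  [P5 ends]

Failure links (BFS by depth):
  n1('b'): parent n0 fail=0; on 'b' 0 → fail=0;  out ∅∪∅=∅
  n4('c'): parent n0 fail=0; on 'c' 0 → fail=0;  out ∅∪∅=∅
  n10('a'): parent n0 fail=0; on 'a' 0 → fail=0;  out ∅∪∅=∅
  n2('ba'): parent n1 fail=0; on 'a' 0 → fail=10;  out ∅∪∅=∅
  n5('ca'): parent n4 fail=0; on 'a' 0 → fail=10;  out ∅∪∅=∅
  n11('ac'): parent n10 fail=0; on 'c' 0 → fail=4;  out ∅∪∅=∅
  n16('bb'): parent n1 fail=0; on 'b' 0 → fail=1;  out {3}∪∅={3}
  n3('bab'): parent n2 fail=10; on 'b' 10→0 → fail=1;  out {0}∪∅={0}
  n6('cac'): parent n5 fail=10; on 'c' 10 → fail=11;  out ∅∪∅=∅
  n12('acb'): parent n11 fail=4; on 'b' 4→0 → fail=1;  out ∅∪∅=∅
  n17('baa'): parent n2 fail=10; on 'a' 10→0 → fail=10;  out ∅∪∅=∅
  n7('cacb'): parent n6 fail=11; on 'b' 11 → fail=12;  out ∅∪∅=∅
  n13('acbc'): parent n12 fail=1; on 'c' 1→0 → fail=4;  out ∅∪∅=∅
  n18('baaa'): parent n17 fail=10; on 'a' 10→0 → fail=10;  out ∅∪∅=∅
  n8('cacbc'): parent n7 fail=12; on 'c' 12 → fail=13;  out ∅∪∅=∅
  n14('acbcb'): parent n13 fail=4; on 'b' 4→0 → fail=1;  out ∅∪∅=∅
  n19('baaaa'): parent n18 fail=10; on 'a' 10→0 → fail=10;  out ∅∪∅=∅
  n21('acbca'): parent n13 fail=4; on 'a' 4 → fail=5;  out {5}∪∅={5}
  n9('cacbca'): parent n8 fail=13; on 'a' 13 → fail=21;  out {1}∪{5}={1,5}
  n15('acbcba'): parent n14 fail=1; on 'a' 1 → fail=2;  out {2}∪∅={2}
  n20('baaaab'): parent n19 fail=10; on 'b' 10→0 → fail=1;  out {4}∪∅={4}

Scan:
pos 0 'a': at 10
pos 1 'b': at 1 (fail-walked)
pos 2 'c': at 4 (fail-walked)
pos 3 'b': at 1 (fail-walked)
pos 4 'a': at 2
pos 5 'b': at 3  ** P0@[3:5]
pos 6 'b': at 16 (fail-walked)  ** P3@[5:6]
pos 7 'b': at 16 (fail-walked)  ** P3@[6:7]
pos 8 'a': at 2 (fail-walked)
pos 9 'b': at 3  ** P0@[7:9]
pos 10 'b': at 16 (fail-walked)  ** P3@[9:10]
pos 11 'a': at 2 (fail-walked)
pos 12 'a': at 17
pos 13 'a': at 18
pos 14 'c': at 11 (fail-walked)
pos 15 'b': at 12
pos 16 'c': at 13
pos 17 'a': at 21  ** P5@[13:17]
pos 18 'a': at 10 (fail-walked)
pos 19 'c': at 11
pos 20 'b': at 12
pos 21 'c': at 13
pos 22 'b': at 14
pos 23 'a': at 15  ** P2@[18:23]
pos 24 'b': at 3 (fail-walked)  ** P0@[22:24]
pos 25 'b': at 16 (fail-walked)  ** P3@[24:25]
pos 26 'a': at 2 (fail-walked)
pos 27 'a': at 17
pos 28 'b': at 1 (fail-walked)
pos 29 'b': at 16  ** P3@[28:29]
pos 30 'a': at 2 (fail-walked)
pos 31 'a': at 17
pos 32 'a': at 18
pos 33 'a': at 19
pos 34 'b': at 20  ** P4@[29:34]
pos 35 'c': at 4 (fail-walked)
pos 36 'c': at 4 (fail-walked)
pos 37 'a': at 5
pos 38 'c': at 6
pos 39 'b': at 7
pos 40 'c': at 8
pos 41 'a': at 9  ** P1@[36:41],P5@[37:41]
pos 42 'b': at 1 (fail-walked)

Result: [[5,0],[6,3],[7,3],[9,0],[10,3],[17,5],[23,2],[24,0],[25,3],[29,3],[34,4],[41,1],[41,5]]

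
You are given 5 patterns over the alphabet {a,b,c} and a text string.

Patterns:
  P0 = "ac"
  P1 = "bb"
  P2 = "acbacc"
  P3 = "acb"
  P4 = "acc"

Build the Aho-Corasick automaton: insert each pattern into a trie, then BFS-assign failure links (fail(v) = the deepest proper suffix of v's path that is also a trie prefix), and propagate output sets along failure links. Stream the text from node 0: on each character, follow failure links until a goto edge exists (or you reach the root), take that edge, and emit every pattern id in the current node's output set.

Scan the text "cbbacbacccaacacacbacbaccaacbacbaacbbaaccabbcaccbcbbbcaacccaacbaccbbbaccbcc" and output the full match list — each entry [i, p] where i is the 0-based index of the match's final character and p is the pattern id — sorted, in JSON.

Construct AC machine:
Trie (insert patterns):
  n0 'ε': a→1 b→3
  n1 'a': c→2
  n2 'ac': b→5 c→9  [P0 ends]
  n3 'b': b→4
  n4 'bb': ·  [P1 ends]
  n5 'acb': a→6  [P3 ends]
  n6 'acba': c→7
  n7 'acbac': c→8
  n8 'acbacc': ·  [P2 ends]
  n9 'acc': ·  [P4 ends]

Failure links (BFS by depth):
  n1('a'): parent n0 fail=0; on 'a' 0 → fail=0;  out ∅∪∅=∅
  n3('b'): parent n0 fail=0; on 'b' 0 → fail=0;  out ∅∪∅=∅
  n2('ac'): parent n1 fail=0; on 'c' 0 → fail=0;  out {0}∪∅={0}
  n4('bb'): parent n3 fail=0; on 'b' 0 → fail=3;  out {1}∪∅={1}
  n5('acb'): parent n2 fail=0; on 'b' 0 → fail=3;  out {3}∪∅={3}
  n9('acc'): parent n2 fail=0; on 'c' 0 → fail=0;  out {4}∪∅={4}
  n6('acba'): parent n5 fail=3; on 'a' 3→0 → fail=1;  out ∅∪∅=∅
  n7('acbac'): parent n6 fail=1; on 'c' 1 → fail=2;  out ∅∪{0}={0}
  n8('acbacc'): parent n7 fail=2; on 'c' 2 → fail=9;  out {2}∪{4}={2,4}

Text stream:
[0] read 'c'  n0⇒n0
[1] read 'b'  n0⇒n3
[2] read 'b'  n3⇒n4  → match P1@[1:2]
[3] read 'a'  n4⇒n1 (fail-walked)
[4] read 'c'  n1⇒n2  → match P0@[3:4]
[5] read 'b'  n2⇒n5  → match P3@[3:5]
[6] read 'a'  n5⇒n6
[7] read 'c'  n6⇒n7  → match P0@[6:7]
[8] read 'c'  n7⇒n8  → match P2@[3:8],P4@[6:8]
[9] read 'c'  n8⇒n0 (fail-walked)
[10] read 'a'  n0⇒n1
[11] read 'a'  n1⇒n1 (fail-walked)
[12] read 'c'  n1⇒n2  → match P0@[11:12]
[13] read 'a'  n2⇒n1 (fail-walked)
[14] read 'c'  n1⇒n2  → match P0@[13:14]
[15] read 'a'  n2⇒n1 (fail-walked)
[16] read 'c'  n1⇒n2  → match P0@[15:16]
[17] read 'b'  n2⇒n5  → match P3@[15:17]
[18] read 'a'  n5⇒n6
[19] read 'c'  n6⇒n7  → match P0@[18:19]
[20] read 'b'  n7⇒n5 (fail-walked)  → match P3@[18:20]
[21] read 'a'  n5⇒n6
[22] read 'c'  n6⇒n7  → match P0@[21:22]
[23] read 'c'  n7⇒n8  → match P2@[18:23],P4@[21:23]
[24] read 'a'  n8⇒n1 (fail-walked)
[25] read 'a'  n1⇒n1 (fail-walked)
[26] read 'c'  n1⇒n2  → match P0@[25:26]
[27] read 'b'  n2⇒n5  → match P3@[25:27]
[28] read 'a'  n5⇒n6
[29] read 'c'  n6⇒n7  → match P0@[28:29]
[30] read 'b'  n7⇒n5 (fail-walked)  → match P3@[28:30]
[31] read 'a'  n5⇒n6
[32] read 'a'  n6⇒n1 (fail-walked)
[33] read 'c'  n1⇒n2  → match P0@[32:33]
[34] read 'b'  n2⇒n5  → match P3@[32:34]
[35] read 'b'  n5⇒n4 (fail-walked)  → match P1@[34:35]
[36] read 'a'  n4⇒n1 (fail-walked)
[37] read 'a'  n1⇒n1 (fail-walked)
[38] read 'c'  n1⇒n2  → match P0@[37:38]
[39] read 'c'  n2⇒n9  → match P4@[37:39]
[40] read 'a'  n9⇒n1 (fail-walked)
[41] read 'b'  n1⇒n3 (fail-walked)
[42] read 'b'  n3⇒n4  → match P1@[41:42]
[43] read 'c'  n4⇒n0 (fail-walked)
[44] read 'a'  n0⇒n1
[45] read 'c'  n1⇒n2  → match P0@[44:45]
[46] read 'c'  n2⇒n9  → match P4@[44:46]
[47] read 'b'  n9⇒n3 (fail-walked)
[48] read 'c'  n3⇒n0 (fail-walked)
[49] read 'b'  n0⇒n3
[50] read 'b'  n3⇒n4  → match P1@[49:50]
[51] read 'b'  n4⇒n4 (fail-walked)  → match P1@[50:51]
[52] read 'c'  n4⇒n0 (fail-walked)
[53] read 'a'  n0⇒n1
[54] read 'a'  n1⇒n1 (fail-walked)
[55] read 'c'  n1⇒n2  → match P0@[54:55]
[56] read 'c'  n2⇒n9  → match P4@[54:56]
[57] read 'c'  n9⇒n0 (fail-walked)
[58] read 'a'  n0⇒n1
[59] read 'a'  n1⇒n1 (fail-walked)
[60] read 'c'  n1⇒n2  → match P0@[59:60]
[61] read 'b'  n2⇒n5  → match P3@[59:61]
[62] read 'a'  n5⇒n6
[63] read 'c'  n6⇒n7  → match P0@[62:63]
[64] read 'c'  n7⇒n8  → match P2@[59:64],P4@[62:64]
[65] read 'b'  n8⇒n3 (fail-walked)
[66] read 'b'  n3⇒n4  → match P1@[65:66]
[67] read 'b'  n4⇒n4 (fail-walked)  → match P1@[66:67]
[68] read 'a'  n4⇒n1 (fail-walked)
[69] read 'c'  n1⇒n2  → match P0@[68:69]
[70] read 'c'  n2⇒n9  → match P4@[68:70]
[71] read 'b'  n9⇒n3 (fail-walked)
[72] read 'c'  n3⇒n0 (fail-walked)
[73] read 'c'  n0⇒n0

Matches: [[2,1],[4,0],[5,3],[7,0],[8,2],[8,4],[12,0],[14,0],[16,0],[17,3],[19,0],[20,3],[22,0],[23,2],[23,4],[26,0],[27,3],[29,0],[30,3],[33,0],[34,3],[35,1],[38,0],[39,4],[42,1],[45,0],[46,4],[50,1],[51,1],[55,0],[56,4],[60,0],[61,3],[63,0],[64,2],[64,4],[66,1],[67,1],[69,0],[70,4]]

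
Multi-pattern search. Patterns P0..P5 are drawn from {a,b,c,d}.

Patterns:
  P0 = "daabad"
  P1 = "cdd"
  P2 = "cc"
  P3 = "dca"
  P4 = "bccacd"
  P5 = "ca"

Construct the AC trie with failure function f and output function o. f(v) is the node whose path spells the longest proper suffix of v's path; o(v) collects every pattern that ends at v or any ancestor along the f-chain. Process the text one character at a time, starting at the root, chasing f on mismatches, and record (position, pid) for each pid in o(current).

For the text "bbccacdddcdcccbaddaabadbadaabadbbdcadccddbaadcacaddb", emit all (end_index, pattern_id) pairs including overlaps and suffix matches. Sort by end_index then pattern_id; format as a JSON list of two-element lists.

Build:
Trie (insert patterns):
  n0 'ε': b→13 c→7 d→1
  n1 'd': a→2 c→11
  n2 'da': a→3
  n3 'daa': b→4
  n4 'daab': a→5
  n5 'daaba': d→6
  n6 'daabad': ·  [P0 ends]
  n7 'c': a→19 c→10 d→8
  n8 'cd': d→9
  n9 'cdd': ·  [P1 ends]
  n10 'cc': ·  [P2 ends]
  n11 'dc': a→12
  n12 'dca': ·  [P3 ends]
  n13 'b': c→14
  n14 'bc': c→15
  n15 'bcc': a→16
  n16 'bcca': c→17
  n17 'bccac': d→18
  n18 'bccacd': ·  [P4 ends]
  n19 'ca': ·  [P5 ends]

BFS fail/out derivation:
  fail(1) 'd': from fail(0)=0 chase 'd': 0 ⇒ 0;  out=∅∪out(0)=∅
  fail(7) 'c': from fail(0)=0 chase 'c': 0 ⇒ 0;  out=∅∪out(0)=∅
  fail(13) 'b': from fail(0)=0 chase 'b': 0 ⇒ 0;  out=∅∪out(0)=∅
  fail(2) 'da': from fail(1)=0 chase 'a': 0 ⇒ 0;  out=∅∪out(0)=∅
  fail(8) 'cd': from fail(7)=0 chase 'd': 0 ⇒ 1;  out=∅∪out(1)=∅
  fail(10) 'cc': from fail(7)=0 chase 'c': 0 ⇒ 7;  out={2}∪out(7)={2}
  fail(11) 'dc': from fail(1)=0 chase 'c': 0 ⇒ 7;  out=∅∪out(7)=∅
  fail(14) 'bc': from fail(13)=0 chase 'c': 0 ⇒ 7;  out=∅∪out(7)=∅
  fail(19) 'ca': from fail(7)=0 chase 'a': 0 ⇒ 0;  out={5}∪out(0)={5}
  fail(3) 'daa': from fail(2)=0 chase 'a': 0 ⇒ 0;  out=∅∪out(0)=∅
  fail(9) 'cdd': from fail(8)=1 chase 'd': 1→0 ⇒ 1;  out={1}∪out(1)={1}
  fail(12) 'dca': from fail(11)=7 chase 'a': 7 ⇒ 19;  out={3}∪out(19)={3,5}
  fail(15) 'bcc': from fail(14)=7 chase 'c': 7 ⇒ 10;  out=∅∪out(10)={2}
  fail(4) 'daab': from fail(3)=0 chase 'b': 0 ⇒ 13;  out=∅∪out(13)=∅
  fail(16) 'bcca': from fail(15)=10 chase 'a': 10→7 ⇒ 19;  out=∅∪out(19)={5}
  fail(5) 'daaba': from fail(4)=13 chase 'a': 13→0 ⇒ 0;  out=∅∪out(0)=∅
  fail(17) 'bccac': from fail(16)=19 chase 'c': 19→0 ⇒ 7;  out=∅∪out(7)=∅
  fail(6) 'daabad': from fail(5)=0 chase 'd': 0 ⇒ 1;  out={0}∪out(1)={0}
  fail(18) 'bccacd': from fail(17)=7 chase 'd': 7 ⇒ 8;  out={4}∪out(8)={4}

Run:
[0] read 'b'  n0⇒n13
[1] read 'b'  n13⇒n13 (fail-walked)
[2] read 'c'  n13⇒n14
[3] read 'c'  n14⇒n15  ** P2@[2:3]
[4] read 'a'  n15⇒n16  ** P5@[3:4]
[5] read 'c'  n16⇒n17
[6] read 'd'  n17⇒n18  ** P4@[1:6]
[7] read 'd'  n18⇒n9 (fail-walked)  ** P1@[5:7]
[8] read 'd'  n9⇒n1 (fail-walked)
[9] read 'c'  n1⇒n11
[10] read 'd'  n11⇒n8 (fail-walked)
[11] read 'c'  n8⇒n11 (fail-walked)
[12] read 'c'  n11⇒n10 (fail-walked)  ** P2@[11:12]
[13] read 'c'  n10⇒n10 (fail-walked)  ** P2@[12:13]
[14] read 'b'  n10⇒n13 (fail-walked)
[15] read 'a'  n13⇒n0 (fail-walked)
[16] read 'd'  n0⇒n1
[17] read 'd'  n1⇒n1 (fail-walked)
[18] read 'a'  n1⇒n2
[19] read 'a'  n2⇒n3
[20] read 'b'  n3⇒n4
[21] read 'a'  n4⇒n5
[22] read 'd'  n5⇒n6  ** P0@[17:22]
[23] read 'b'  n6⇒n13 (fail-walked)
[24] read 'a'  n13⇒n0 (fail-walked)
[25] read 'd'  n0⇒n1
[26] read 'a'  n1⇒n2
[27] read 'a'  n2⇒n3
[28] read 'b'  n3⇒n4
[29] read 'a'  n4⇒n5
[30] read 'd'  n5⇒n6  ** P0@[25:30]
[31] read 'b'  n6⇒n13 (fail-walked)
[32] read 'b'  n13⇒n13 (fail-walked)
[33] read 'd'  n13⇒n1 (fail-walked)
[34] read 'c'  n1⇒n11
[35] read 'a'  n11⇒n12  ** P3@[33:35],P5@[34:35]
[36] read 'd'  n12⇒n1 (fail-walked)
[37] read 'c'  n1⇒n11
[38] read 'c'  n11⇒n10 (fail-walked)  ** P2@[37:38]
[39] read 'd'  n10⇒n8 (fail-walked)
[40] read 'd'  n8⇒n9  ** P1@[38:40]
[41] read 'b'  n9⇒n13 (fail-walked)
[42] read 'a'  n13⇒n0 (fail-walked)
[43] read 'a'  n0⇒n0
[44] read 'd'  n0⇒n1
[45] read 'c'  n1⇒n11
[46] read 'a'  n11⇒n12  ** P3@[44:46],P5@[45:46]
[47] read 'c'  n12⇒n7 (fail-walked)
[48] read 'a'  n7⇒n19  ** P5@[47:48]
[49] read 'd'  n19⇒n1 (fail-walked)
[50] read 'd'  n1⇒n1 (fail-walked)
[51] read 'b'  n1⇒n13 (fail-walked)

All matches (sorted): [[3,2],[4,5],[6,4],[7,1],[12,2],[13,2],[22,0],[30,0],[35,3],[35,5],[38,2],[40,1],[46,3],[46,5],[48,5]]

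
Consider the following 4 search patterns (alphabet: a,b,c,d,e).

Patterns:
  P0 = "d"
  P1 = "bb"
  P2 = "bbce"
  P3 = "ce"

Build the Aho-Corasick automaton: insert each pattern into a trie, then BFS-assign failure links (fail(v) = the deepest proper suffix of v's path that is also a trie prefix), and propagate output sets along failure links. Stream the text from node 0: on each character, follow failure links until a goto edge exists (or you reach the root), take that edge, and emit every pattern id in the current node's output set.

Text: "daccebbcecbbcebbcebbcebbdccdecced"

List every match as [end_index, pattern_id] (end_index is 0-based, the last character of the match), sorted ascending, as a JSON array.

Construct AC machine:
Trie nodes:
  0='ε' goto b→2 c→6 d→1
  1='d' goto ·  [P0 ends]
  2='b' goto b→3
  3='bb' goto c→4  [P1 ends]
  4='bbc' goto e→5
  5='bbce' goto ·  [P2 ends]
  6='c' goto e→7
  7='ce' goto ·  [P3 ends]

Failure links (BFS by depth):
  n1('d'): parent n0 fail=0; on 'd' 0 → fail=0;  out {0}∪∅={0}
  n2('b'): parent n0 fail=0; on 'b' 0 → fail=0;  out ∅∪∅=∅
  n6('c'): parent n0 fail=0; on 'c' 0 → fail=0;  out ∅∪∅=∅
  n3('bb'): parent n2 fail=0; on 'b' 0 → fail=2;  out {1}∪∅={1}
  n7('ce'): parent n6 fail=0; on 'e' 0 → fail=0;  out {3}∪∅={3}
  n4('bbc'): parent n3 fail=2; on 'c' 2→0 → fail=6;  out ∅∪∅=∅
  n5('bbce'): parent n4 fail=6; on 'e' 6 → fail=7;  out {2}∪{3}={2,3}

Text stream:
i=0 'd': node 0→1  emit P0@[0:0]
i=1 'a': node 1→0 ·f
i=2 'c': node 0→6
i=3 'c': node 6→6 ·f
i=4 'e': node 6→7  emit P3@[3:4]
i=5 'b': node 7→2 ·f
i=6 'b': node 2→3  emit P1@[5:6]
i=7 'c': node 3→4
i=8 'e': node 4→5  emit P2@[5:8],P3@[7:8]
i=9 'c': node 5→6 ·f
i=10 'b': node 6→2 ·f
i=11 'b': node 2→3  emit P1@[10:11]
i=12 'c': node 3→4
i=13 'e': node 4→5  emit P2@[10:13],P3@[12:13]
i=14 'b': node 5→2 ·f
i=15 'b': node 2→3  emit P1@[14:15]
i=16 'c': node 3→4
i=17 'e': node 4→5  emit P2@[14:17],P3@[16:17]
i=18 'b': node 5→2 ·f
i=19 'b': node 2→3  emit P1@[18:19]
i=20 'c': node 3→4
i=21 'e': node 4→5  emit P2@[18:21],P3@[20:21]
i=22 'b': node 5→2 ·f
i=23 'b': node 2→3  emit P1@[22:23]
i=24 'd': node 3→1 ·f  emit P0@[24:24]
i=25 'c': node 1→6 ·f
i=26 'c': node 6→6 ·f
i=27 'd': node 6→1 ·f  emit P0@[27:27]
i=28 'e': node 1→0 ·f
i=29 'c': node 0→6
i=30 'c': node 6→6 ·f
i=31 'e': node 6→7  emit P3@[30:31]
i=32 'd': node 7→1 ·f  emit P0@[32:32]

All matches (sorted): [[0,0],[4,3],[6,1],[8,2],[8,3],[11,1],[13,2],[13,3],[15,1],[17,2],[17,3],[19,1],[21,2],[21,3],[23,1],[24,0],[27,0],[31,3],[32,0]]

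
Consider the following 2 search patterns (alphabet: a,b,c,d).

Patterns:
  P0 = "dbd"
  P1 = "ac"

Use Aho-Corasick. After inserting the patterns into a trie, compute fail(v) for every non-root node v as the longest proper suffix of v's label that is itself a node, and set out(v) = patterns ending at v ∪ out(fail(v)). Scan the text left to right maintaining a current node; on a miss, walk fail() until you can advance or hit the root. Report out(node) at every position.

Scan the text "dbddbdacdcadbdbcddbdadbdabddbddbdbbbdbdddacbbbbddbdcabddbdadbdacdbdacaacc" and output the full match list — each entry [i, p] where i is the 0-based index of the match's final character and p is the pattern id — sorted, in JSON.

Construct AC machine:
Trie (insert patterns):
  n0 'ε': a→4 d→1
  n1 'd': b→2
  n2 'db': d→3
  n3 'dbd': ·  ←P0
  n4 'a': c→5
  n5 'ac': ·  ←P1

BFS fail/out derivation:
  fail(1) 'd': from fail(0)=0 chase 'd': 0 ⇒ 0;  out=∅∪out(0)=∅
  fail(4) 'a': from fail(0)=0 chase 'a': 0 ⇒ 0;  out=∅∪out(0)=∅
  fail(2) 'db': from fail(1)=0 chase 'b': 0 ⇒ 0;  out=∅∪out(0)=∅
  fail(5) 'ac': from fail(4)=0 chase 'c': 0 ⇒ 0;  out={1}∪out(0)={1}
  fail(3) 'dbd': from fail(2)=0 chase 'd': 0 ⇒ 1;  out={0}∪out(1)={0}

Scan:
pos 0 'd': at 1
pos 1 'b': at 2
pos 2 'd': at 3  emit P0@[0:2]
pos 3 'd': at 1 (fail-walked)
pos 4 'b': at 2
pos 5 'd': at 3  emit P0@[3:5]
pos 6 'a': at 4 (fail-walked)
pos 7 'c': at 5  emit P1@[6:7]
pos 8 'd': at 1 (fail-walked)
pos 9 'c': at 0 (fail-walked)
pos 10 'a': at 4
pos 11 'd': at 1 (fail-walked)
pos 12 'b': at 2
pos 13 'd': at 3  emit P0@[11:13]
pos 14 'b': at 2 (fail-walked)
pos 15 'c': at 0 (fail-walked)
pos 16 'd': at 1
pos 17 'd': at 1 (fail-walked)
pos 18 'b': at 2
pos 19 'd': at 3  emit P0@[17:19]
pos 20 'a': at 4 (fail-walked)
pos 21 'd': at 1 (fail-walked)
pos 22 'b': at 2
pos 23 'd': at 3  emit P0@[21:23]
pos 24 'a': at 4 (fail-walked)
pos 25 'b': at 0 (fail-walked)
pos 26 'd': at 1
pos 27 'd': at 1 (fail-walked)
pos 28 'b': at 2
pos 29 'd': at 3  emit P0@[27:29]
pos 30 'd': at 1 (fail-walked)
pos 31 'b': at 2
pos 32 'd': at 3  emit P0@[30:32]
pos 33 'b': at 2 (fail-walked)
pos 34 'b': at 0 (fail-walked)
pos 35 'b': at 0
pos 36 'd': at 1
pos 37 'b': at 2
pos 38 'd': at 3  emit P0@[36:38]
pos 39 'd': at 1 (fail-walked)
pos 40 'd': at 1 (fail-walked)
pos 41 'a': at 4 (fail-walked)
pos 42 'c': at 5  emit P1@[41:42]
pos 43 'b': at 0 (fail-walked)
pos 44 'b': at 0
pos 45 'b': at 0
pos 46 'b': at 0
pos 47 'd': at 1
pos 48 'd': at 1 (fail-walked)
pos 49 'b': at 2
pos 50 'd': at 3  emit P0@[48:50]
pos 51 'c': at 0 (fail-walked)
pos 52 'a': at 4
pos 53 'b': at 0 (fail-walked)
pos 54 'd': at 1
pos 55 'd': at 1 (fail-walked)
pos 56 'b': at 2
pos 57 'd': at 3  emit P0@[55:57]
pos 58 'a': at 4 (fail-walked)
pos 59 'd': at 1 (fail-walked)
pos 60 'b': at 2
pos 61 'd': at 3  emit P0@[59:61]
pos 62 'a': at 4 (fail-walked)
pos 63 'c': at 5  emit P1@[62:63]
pos 64 'd': at 1 (fail-walked)
pos 65 'b': at 2
pos 66 'd': at 3  emit P0@[64:66]
pos 67 'a': at 4 (fail-walked)
pos 68 'c': at 5  emit P1@[67:68]
pos 69 'a': at 4 (fail-walked)
pos 70 'a': at 4 (fail-walked)
pos 71 'c': at 5  emit P1@[70:71]
pos 72 'c': at 0 (fail-walked)

All matches (sorted): [[2,0],[5,0],[7,1],[13,0],[19,0],[23,0],[29,0],[32,0],[38,0],[42,1],[50,0],[57,0],[61,0],[63,1],[66,0],[68,1],[71,1]]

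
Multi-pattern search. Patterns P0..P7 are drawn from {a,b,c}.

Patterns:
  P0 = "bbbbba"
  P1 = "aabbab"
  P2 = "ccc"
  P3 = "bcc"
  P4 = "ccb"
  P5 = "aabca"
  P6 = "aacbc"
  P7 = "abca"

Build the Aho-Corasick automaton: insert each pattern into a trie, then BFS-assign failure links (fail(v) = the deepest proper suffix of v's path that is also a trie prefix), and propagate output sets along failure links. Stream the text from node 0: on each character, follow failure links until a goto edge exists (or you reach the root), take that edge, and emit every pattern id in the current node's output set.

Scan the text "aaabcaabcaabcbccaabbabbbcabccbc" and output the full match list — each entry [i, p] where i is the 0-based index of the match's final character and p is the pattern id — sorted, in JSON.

Build:
Trie (insert patterns):
  n0 'ε': a→7 b→1 c→13
  n1 'b': b→2 c→16
  n2 'bb': b→3
  n3 'bbb': b→4
  n4 'bbbb': b→5
  n5 'bbbbb': a→6
  n6 'bbbbba': ·  [P0 ends]
  n7 'a': a→8 b→24
  n8 'aa': b→9 c→21
  n9 'aab': b→10 c→19
  n10 'aabb': a→11
  n11 'aabba': b→12
  n12 'aabbab': ·  [P1 ends]
  n13 'c': c→14
  n14 'cc': b→18 c→15
  n15 'ccc': ·  [P2 ends]
  n16 'bc': c→17
  n17 'bcc': ·  [P3 ends]
  n18 'ccb': ·  [P4 ends]
  n19 'aabc': a→20
  n20 'aabca': ·  [P5 ends]
  n21 'aac': b→22
  n22 'aacb': c→23
  n23 'aacbc': ·  [P6 ends]
  n24 'ab': c→25
  n25 'abc': a→26
  n26 'abca': ·  [P7 ends]

BFS fail/out derivation:
  n1('b'): parent n0 fail=0; on 'b' 0 → fail=0;  out ∅∪∅=∅
  n7('a'): parent n0 fail=0; on 'a' 0 → fail=0;  out ∅∪∅=∅
  n13('c'): parent n0 fail=0; on 'c' 0 → fail=0;  out ∅∪∅=∅
  n2('bb'): parent n1 fail=0; on 'b' 0 → fail=1;  out ∅∪∅=∅
  n8('aa'): parent n7 fail=0; on 'a' 0 → fail=7;  out ∅∪∅=∅
  n14('cc'): parent n13 fail=0; on 'c' 0 → fail=13;  out ∅∪∅=∅
  n16('bc'): parent n1 fail=0; on 'c' 0 → fail=13;  out ∅∪∅=∅
  n24('ab'): parent n7 fail=0; on 'b' 0 → fail=1;  out ∅∪∅=∅
  n3('bbb'): parent n2 fail=1; on 'b' 1 → fail=2;  out ∅∪∅=∅
  n9('aab'): parent n8 fail=7; on 'b' 7 → fail=24;  out ∅∪∅=∅
  n15('ccc'): parent n14 fail=13; on 'c' 13 → fail=14;  out {2}∪∅={2}
  n17('bcc'): parent n16 fail=13; on 'c' 13 → fail=14;  out {3}∪∅={3}
  n18('ccb'): parent n14 fail=13; on 'b' 13→0 → fail=1;  out {4}∪∅={4}
  n21('aac'): parent n8 fail=7; on 'c' 7→0 → fail=13;  out ∅∪∅=∅
  n25('abc'): parent n24 fail=1; on 'c' 1 → fail=16;  out ∅∪∅=∅
  n4('bbbb'): parent n3 fail=2; on 'b' 2 → fail=3;  out ∅∪∅=∅
  n10('aabb'): parent n9 fail=24; on 'b' 24→1 → fail=2;  out ∅∪∅=∅
  n19('aabc'): parent n9 fail=24; on 'c' 24 → fail=25;  out ∅∪∅=∅
  n22('aacb'): parent n21 fail=13; on 'b' 13→0 → fail=1;  out ∅∪∅=∅
  n26('abca'): parent n25 fail=16; on 'a' 16→13→0 → fail=7;  out {7}∪∅={7}
  n5('bbbbb'): parent n4 fail=3; on 'b' 3 → fail=4;  out ∅∪∅=∅
  n11('aabba'): parent n10 fail=2; on 'a' 2→1→0 → fail=7;  out ∅∪∅=∅
  n20('aabca'): parent n19 fail=25; on 'a' 25 → fail=26;  out {5}∪{7}={5,7}
  n23('aacbc'): parent n22 fail=1; on 'c' 1 → fail=16;  out {6}∪∅={6}
  n6('bbbbba'): parent n5 fail=4; on 'a' 4→3→2→1→0 → fail=7;  out {0}∪∅={0}
  n12('aabbab'): parent n11 fail=7; on 'b' 7 → fail=24;  out {1}∪∅={1}

Text stream:
i=0 'a': node 0→7
i=1 'a': node 7→8
i=2 'a': node 8→8 (via fail)
i=3 'b': node 8→9
i=4 'c': node 9→19
i=5 'a': node 19→20  emit P5@[1:5],P7@[2:5]
i=6 'a': node 20→8 (via fail)
i=7 'b': node 8→9
i=8 'c': node 9→19
i=9 'a': node 19→20  emit P5@[5:9],P7@[6:9]
i=10 'a': node 20→8 (via fail)
i=11 'b': node 8→9
i=12 'c': node 9→19
i=13 'b': node 19→1 (via fail)
i=14 'c': node 1→16
i=15 'c': node 16→17  emit P3@[13:15]
i=16 'a': node 17→7 (via fail)
i=17 'a': node 7→8
i=18 'b': node 8→9
i=19 'b': node 9→10
i=20 'a': node 10→11
i=21 'b': node 11→12  emit P1@[16:21]
i=22 'b': node 12→2 (via fail)
i=23 'b': node 2→3
i=24 'c': node 3→16 (via fail)
i=25 'a': node 16→7 (via fail)
i=26 'b': node 7→24
i=27 'c': node 24→25
i=28 'c': node 25→17 (via fail)  emit P3@[26:28]
i=29 'b': node 17→18 (via fail)  emit P4@[27:29]
i=30 'c': node 18→16 (via fail)

All matches (sorted): [[5,5],[5,7],[9,5],[9,7],[15,3],[21,1],[28,3],[29,4]]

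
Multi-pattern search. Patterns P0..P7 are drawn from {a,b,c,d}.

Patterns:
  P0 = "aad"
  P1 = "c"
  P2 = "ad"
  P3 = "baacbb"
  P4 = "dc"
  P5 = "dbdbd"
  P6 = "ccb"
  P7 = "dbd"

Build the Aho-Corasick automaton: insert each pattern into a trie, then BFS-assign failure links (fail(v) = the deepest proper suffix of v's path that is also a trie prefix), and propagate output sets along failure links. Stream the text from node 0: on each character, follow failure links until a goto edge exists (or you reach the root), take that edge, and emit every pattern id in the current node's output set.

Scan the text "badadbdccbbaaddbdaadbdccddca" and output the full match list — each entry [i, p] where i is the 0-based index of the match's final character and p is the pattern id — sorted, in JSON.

Build automaton:
Trie nodes:
  0='ε' goto a→1 b→6 c→4 d→12
  1='a' goto a→2 d→5
  2='aa' goto d→3
  3='aad' goto ·  ←P0
  4='c' goto c→18  ←P1
  5='ad' goto ·  ←P2
  6='b' goto a→7
  7='ba' goto a→8
  8='baa' goto c→9
  9='baac' goto b→10
  10='baacb' goto b→11
  11='baacbb' goto ·  ←P3
  12='d' goto b→14 c→13
  13='dc' goto ·  ←P4
  14='db' goto d→15
  15='dbd' goto b→16  ←P7
  16='dbdb' goto d→17
  17='dbdbd' goto ·  ←P5
  18='cc' goto b→19
  19='ccb' goto ·  ←P6

Failure links (BFS by depth):
  fail(1) 'a': from fail(0)=0 chase 'a': 0 ⇒ 0;  out=∅∪out(0)=∅
  fail(4) 'c': from fail(0)=0 chase 'c': 0 ⇒ 0;  out={1}∪out(0)={1}
  fail(6) 'b': from fail(0)=0 chase 'b': 0 ⇒ 0;  out=∅∪out(0)=∅
  fail(12) 'd': from fail(0)=0 chase 'd': 0 ⇒ 0;  out=∅∪out(0)=∅
  fail(2) 'aa': from fail(1)=0 chase 'a': 0 ⇒ 1;  out=∅∪out(1)=∅
  fail(5) 'ad': from fail(1)=0 chase 'd': 0 ⇒ 12;  out={2}∪out(12)={2}
  fail(7) 'ba': from fail(6)=0 chase 'a': 0 ⇒ 1;  out=∅∪out(1)=∅
  fail(13) 'dc': from fail(12)=0 chase 'c': 0 ⇒ 4;  out={4}∪out(4)={1,4}
  fail(14) 'db': from fail(12)=0 chase 'b': 0 ⇒ 6;  out=∅∪out(6)=∅
  fail(18) 'cc': from fail(4)=0 chase 'c': 0 ⇒ 4;  out=∅∪out(4)={1}
  fail(3) 'aad': from fail(2)=1 chase 'd': 1 ⇒ 5;  out={0}∪out(5)={0,2}
  fail(8) 'baa': from fail(7)=1 chase 'a': 1 ⇒ 2;  out=∅∪out(2)=∅
  fail(15) 'dbd': from fail(14)=6 chase 'd': 6→0 ⇒ 12;  out={7}∪out(12)={7}
  fail(19) 'ccb': from fail(18)=4 chase 'b': 4→0 ⇒ 6;  out={6}∪out(6)={6}
  fail(9) 'baac': from fail(8)=2 chase 'c': 2→1→0 ⇒ 4;  out=∅∪out(4)={1}
  fail(16) 'dbdb': from fail(15)=12 chase 'b': 12 ⇒ 14;  out=∅∪out(14)=∅
  fail(10) 'baacb': from fail(9)=4 chase 'b': 4→0 ⇒ 6;  out=∅∪out(6)=∅
  fail(17) 'dbdbd': from fail(16)=14 chase 'd': 14 ⇒ 15;  out={5}∪out(15)={5,7}
  fail(11) 'baacbb': from fail(10)=6 chase 'b': 6→0 ⇒ 6;  out={3}∪out(6)={3}

Scan:
[0] read 'b'  n0⇒n6
[1] read 'a'  n6⇒n7
[2] read 'd'  n7⇒n5 ·f  → match P2@[1:2]
[3] read 'a'  n5⇒n1 ·f
[4] read 'd'  n1⇒n5  → match P2@[3:4]
[5] read 'b'  n5⇒n14 ·f
[6] read 'd'  n14⇒n15  → match P7@[4:6]
[7] read 'c'  n15⇒n13 ·f  → match P1@[7:7],P4@[6:7]
[8] read 'c'  n13⇒n18 ·f  → match P1@[8:8]
[9] read 'b'  n18⇒n19  → match P6@[7:9]
[10] read 'b'  n19⇒n6 ·f
[11] read 'a'  n6⇒n7
[12] read 'a'  n7⇒n8
[13] read 'd'  n8⇒n3 ·f  → match P0@[11:13],P2@[12:13]
[14] read 'd'  n3⇒n12 ·f
[15] read 'b'  n12⇒n14
[16] read 'd'  n14⇒n15  → match P7@[14:16]
[17] read 'a'  n15⇒n1 ·f
[18] read 'a'  n1⇒n2
[19] read 'd'  n2⇒n3  → match P0@[17:19],P2@[18:19]
[20] read 'b'  n3⇒n14 ·f
[21] read 'd'  n14⇒n15  → match P7@[19:21]
[22] read 'c'  n15⇒n13 ·f  → match P1@[22:22],P4@[21:22]
[23] read 'c'  n13⇒n18 ·f  → match P1@[23:23]
[24] read 'd'  n18⇒n12 ·f
[25] read 'd'  n12⇒n12 ·f
[26] read 'c'  n12⇒n13  → match P1@[26:26],P4@[25:26]
[27] read 'a'  n13⇒n1 ·f

Matches: [[2,2],[4,2],[6,7],[7,1],[7,4],[8,1],[9,6],[13,0],[13,2],[16,7],[19,0],[19,2],[21,7],[22,1],[22,4],[23,1],[26,1],[26,4]]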